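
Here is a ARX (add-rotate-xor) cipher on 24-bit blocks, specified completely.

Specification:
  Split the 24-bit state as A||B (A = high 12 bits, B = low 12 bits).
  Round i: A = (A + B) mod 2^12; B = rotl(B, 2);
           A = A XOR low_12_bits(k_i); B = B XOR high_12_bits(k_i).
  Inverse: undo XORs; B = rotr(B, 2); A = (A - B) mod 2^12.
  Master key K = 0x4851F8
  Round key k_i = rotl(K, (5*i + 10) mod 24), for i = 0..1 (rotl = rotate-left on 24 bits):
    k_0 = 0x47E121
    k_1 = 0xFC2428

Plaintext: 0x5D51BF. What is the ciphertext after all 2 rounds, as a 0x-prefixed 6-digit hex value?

0xD1F5CA

s_0 = plaintext = 0x5D51BF
s_1 = Round(s_0, k_0) = 0x6B5282
s_2 = Round(s_1, k_1) = 0xD1F5CA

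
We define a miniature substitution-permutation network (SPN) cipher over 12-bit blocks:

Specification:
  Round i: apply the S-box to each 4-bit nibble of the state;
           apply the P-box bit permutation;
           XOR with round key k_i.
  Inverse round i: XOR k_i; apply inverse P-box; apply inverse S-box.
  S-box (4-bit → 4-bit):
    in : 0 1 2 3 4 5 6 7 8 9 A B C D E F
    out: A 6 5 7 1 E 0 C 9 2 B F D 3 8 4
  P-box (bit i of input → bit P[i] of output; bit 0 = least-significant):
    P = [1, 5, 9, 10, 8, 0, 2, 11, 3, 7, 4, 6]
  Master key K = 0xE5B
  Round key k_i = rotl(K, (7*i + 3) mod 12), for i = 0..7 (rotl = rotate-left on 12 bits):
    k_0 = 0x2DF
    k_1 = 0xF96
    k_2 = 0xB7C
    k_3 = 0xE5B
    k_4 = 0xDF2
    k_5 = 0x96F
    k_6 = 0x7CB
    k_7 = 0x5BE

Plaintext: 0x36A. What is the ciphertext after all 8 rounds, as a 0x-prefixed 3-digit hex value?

0x572

s_0 = plaintext = 0x36A
s_1 = Round(s_0, k_0) = 0x665
s_2 = Round(s_1, k_1) = 0x9B6
s_3 = Round(s_2, k_2) = 0x2F9
s_4 = Round(s_3, k_3) = 0xE67
s_5 = Round(s_4, k_4) = 0xBB2
s_6 = Round(s_5, k_5) = 0x2B0
s_7 = Round(s_6, k_6) = 0xAF6
s_8 = Round(s_7, k_7) = 0x572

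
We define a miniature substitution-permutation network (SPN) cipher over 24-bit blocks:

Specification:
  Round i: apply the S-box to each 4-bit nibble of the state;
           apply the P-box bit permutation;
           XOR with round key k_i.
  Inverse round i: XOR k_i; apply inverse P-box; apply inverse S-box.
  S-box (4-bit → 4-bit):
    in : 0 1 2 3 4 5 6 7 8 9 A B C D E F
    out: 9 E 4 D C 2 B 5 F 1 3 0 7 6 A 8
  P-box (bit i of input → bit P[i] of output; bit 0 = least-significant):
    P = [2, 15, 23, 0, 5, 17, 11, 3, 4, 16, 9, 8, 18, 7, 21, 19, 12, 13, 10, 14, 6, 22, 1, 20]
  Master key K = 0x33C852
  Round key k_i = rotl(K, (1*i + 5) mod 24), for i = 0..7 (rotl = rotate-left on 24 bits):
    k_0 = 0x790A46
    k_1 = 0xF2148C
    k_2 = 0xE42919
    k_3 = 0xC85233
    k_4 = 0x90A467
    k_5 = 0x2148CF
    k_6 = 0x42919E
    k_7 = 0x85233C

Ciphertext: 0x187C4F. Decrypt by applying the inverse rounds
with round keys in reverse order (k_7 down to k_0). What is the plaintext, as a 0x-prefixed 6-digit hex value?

0x49AB5B

s_0 = ciphertext = 0x187C4F
s_1 = InvRound(s_0, k_7) = 0x330874
s_2 = InvRound(s_1, k_6) = 0x89DE35
s_3 = InvRound(s_2, k_5) = 0x77170D
s_4 = InvRound(s_3, k_4) = 0xCA716D
s_5 = InvRound(s_4, k_3) = 0x75B3E9
s_6 = InvRound(s_5, k_2) = 0x095C7D
s_7 = InvRound(s_6, k_1) = 0x6F1AC4
s_8 = InvRound(s_7, k_0) = 0x49AB5B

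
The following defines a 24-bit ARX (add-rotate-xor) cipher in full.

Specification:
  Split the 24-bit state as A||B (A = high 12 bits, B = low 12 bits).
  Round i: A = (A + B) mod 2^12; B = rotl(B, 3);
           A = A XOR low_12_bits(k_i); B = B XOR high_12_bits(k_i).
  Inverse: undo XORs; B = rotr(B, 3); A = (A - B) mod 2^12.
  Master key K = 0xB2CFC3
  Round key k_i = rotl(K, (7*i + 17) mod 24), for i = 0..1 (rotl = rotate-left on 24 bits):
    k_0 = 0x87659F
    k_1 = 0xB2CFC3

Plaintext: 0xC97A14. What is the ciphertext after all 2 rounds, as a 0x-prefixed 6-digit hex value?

0x3C4DB0

s_0 = plaintext = 0xC97A14
s_1 = Round(s_0, k_0) = 0x3348D3
s_2 = Round(s_1, k_1) = 0x3C4DB0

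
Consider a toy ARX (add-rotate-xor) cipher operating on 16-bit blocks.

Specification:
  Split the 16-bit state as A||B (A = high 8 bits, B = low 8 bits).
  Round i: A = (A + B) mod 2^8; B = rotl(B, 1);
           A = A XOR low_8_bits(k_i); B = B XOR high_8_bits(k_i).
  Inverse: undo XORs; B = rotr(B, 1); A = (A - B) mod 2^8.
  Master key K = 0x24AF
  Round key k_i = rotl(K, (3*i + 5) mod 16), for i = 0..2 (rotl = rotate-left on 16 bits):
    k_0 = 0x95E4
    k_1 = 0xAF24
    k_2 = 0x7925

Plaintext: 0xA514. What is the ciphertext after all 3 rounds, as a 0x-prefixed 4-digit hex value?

0x37D0

s_0 = plaintext = 0xA514
s_1 = Round(s_0, k_0) = 0x5DBD
s_2 = Round(s_1, k_1) = 0x3ED4
s_3 = Round(s_2, k_2) = 0x37D0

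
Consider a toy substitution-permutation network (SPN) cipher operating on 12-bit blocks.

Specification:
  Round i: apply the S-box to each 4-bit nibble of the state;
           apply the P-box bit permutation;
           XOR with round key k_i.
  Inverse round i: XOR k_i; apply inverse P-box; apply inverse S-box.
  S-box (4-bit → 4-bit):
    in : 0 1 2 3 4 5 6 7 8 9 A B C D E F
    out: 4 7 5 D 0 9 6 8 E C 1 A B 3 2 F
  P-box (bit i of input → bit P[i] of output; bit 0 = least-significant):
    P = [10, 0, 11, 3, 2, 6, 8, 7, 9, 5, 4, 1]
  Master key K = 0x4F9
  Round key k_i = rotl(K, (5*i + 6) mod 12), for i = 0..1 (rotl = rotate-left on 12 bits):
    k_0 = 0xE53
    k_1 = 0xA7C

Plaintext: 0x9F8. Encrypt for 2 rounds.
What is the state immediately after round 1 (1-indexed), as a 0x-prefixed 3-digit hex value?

0x78C

s_0 = plaintext = 0x9F8
s_1 = Round(s_0, k_0) = 0x78C
s_2 = Round(s_1, k_1) = 0xFB7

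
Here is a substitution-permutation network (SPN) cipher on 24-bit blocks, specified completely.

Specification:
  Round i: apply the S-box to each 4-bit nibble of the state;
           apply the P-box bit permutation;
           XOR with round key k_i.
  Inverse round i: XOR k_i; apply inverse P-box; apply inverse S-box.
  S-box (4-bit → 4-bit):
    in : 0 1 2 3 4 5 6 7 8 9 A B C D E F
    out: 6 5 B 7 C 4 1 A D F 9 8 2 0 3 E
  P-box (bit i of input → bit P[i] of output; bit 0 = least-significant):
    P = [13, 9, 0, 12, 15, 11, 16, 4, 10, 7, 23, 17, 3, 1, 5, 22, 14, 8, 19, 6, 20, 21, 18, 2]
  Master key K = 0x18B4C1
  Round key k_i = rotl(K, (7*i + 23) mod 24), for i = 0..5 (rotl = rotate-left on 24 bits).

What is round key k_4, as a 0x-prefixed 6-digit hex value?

K = 0x18B4C1
k_0 = rotl(K, (7*0+23) mod 24) = rotl(K, 23) = 0x8C5A60
k_1 = rotl(K, (7*1+23) mod 24) = rotl(K, 6) = 0x2D3046
k_2 = rotl(K, (7*2+23) mod 24) = rotl(K, 13) = 0x982316
k_3 = rotl(K, (7*3+23) mod 24) = rotl(K, 20) = 0x118B4C
k_4 = rotl(K, (7*4+23) mod 24) = rotl(K, 3) = 0xC5A608

0xC5A608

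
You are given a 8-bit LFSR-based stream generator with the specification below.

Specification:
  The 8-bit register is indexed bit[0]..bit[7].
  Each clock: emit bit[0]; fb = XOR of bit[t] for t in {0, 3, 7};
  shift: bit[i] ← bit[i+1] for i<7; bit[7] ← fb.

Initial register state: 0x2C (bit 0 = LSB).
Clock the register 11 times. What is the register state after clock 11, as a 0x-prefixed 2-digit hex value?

reg_0 = 0x2C
clock 1: out=0, reg = 0x96
clock 2: out=0, reg = 0xCB
clock 3: out=1, reg = 0xE5
clock 4: out=1, reg = 0x72
clock 5: out=0, reg = 0x39
clock 6: out=1, reg = 0x1C
clock 7: out=0, reg = 0x8E
clock 8: out=0, reg = 0x47
clock 9: out=1, reg = 0xA3
clock 10: out=1, reg = 0x51
clock 11: out=1, reg = 0xA8

0xA8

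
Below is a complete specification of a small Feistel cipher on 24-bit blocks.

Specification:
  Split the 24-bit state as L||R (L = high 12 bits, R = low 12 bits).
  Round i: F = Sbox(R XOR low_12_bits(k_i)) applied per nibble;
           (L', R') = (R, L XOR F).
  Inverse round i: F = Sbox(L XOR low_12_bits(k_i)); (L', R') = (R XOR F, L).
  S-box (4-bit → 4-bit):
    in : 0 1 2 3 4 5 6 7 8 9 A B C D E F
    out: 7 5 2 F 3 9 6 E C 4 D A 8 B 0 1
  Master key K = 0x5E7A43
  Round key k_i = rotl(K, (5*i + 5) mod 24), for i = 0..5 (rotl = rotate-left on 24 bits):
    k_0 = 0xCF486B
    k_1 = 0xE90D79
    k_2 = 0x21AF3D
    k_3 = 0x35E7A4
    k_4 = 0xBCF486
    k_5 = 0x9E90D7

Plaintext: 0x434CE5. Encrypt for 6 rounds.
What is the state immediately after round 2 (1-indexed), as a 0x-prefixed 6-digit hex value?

s_0 = plaintext = 0x434CE5
s_1 = Round(s_0, k_0) = 0xCE57F4
s_2 = Round(s_1, k_1) = 0x7F412E
s_3 = Round(s_2, k_2) = 0x12E7AB
s_4 = Round(s_3, k_3) = 0x7AB65F
s_5 = Round(s_4, k_4) = 0x65F51F
s_6 = Round(s_5, k_5) = 0x51FFD3

0x7F412E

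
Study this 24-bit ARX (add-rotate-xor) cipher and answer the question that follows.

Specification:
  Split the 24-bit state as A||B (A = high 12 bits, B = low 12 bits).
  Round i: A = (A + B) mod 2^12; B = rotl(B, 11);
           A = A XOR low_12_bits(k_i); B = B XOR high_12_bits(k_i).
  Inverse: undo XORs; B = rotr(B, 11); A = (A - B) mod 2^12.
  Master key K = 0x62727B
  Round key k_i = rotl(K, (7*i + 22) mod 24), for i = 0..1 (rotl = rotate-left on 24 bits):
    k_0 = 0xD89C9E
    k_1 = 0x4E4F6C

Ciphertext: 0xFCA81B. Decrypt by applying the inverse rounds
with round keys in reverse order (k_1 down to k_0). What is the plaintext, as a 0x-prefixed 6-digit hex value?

0x14D8EC

s_0 = ciphertext = 0xFCA81B
s_1 = InvRound(s_0, k_1) = 0x6A79FF
s_2 = InvRound(s_1, k_0) = 0x14D8EC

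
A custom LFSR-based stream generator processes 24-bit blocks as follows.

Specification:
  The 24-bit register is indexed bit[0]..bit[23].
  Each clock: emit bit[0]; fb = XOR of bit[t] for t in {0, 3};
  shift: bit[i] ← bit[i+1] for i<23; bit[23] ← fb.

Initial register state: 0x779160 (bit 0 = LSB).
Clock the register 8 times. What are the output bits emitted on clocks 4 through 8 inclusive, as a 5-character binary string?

00110

reg_0 = 0x779160
clock 1: out=0, reg = 0x3BC8B0
clock 2: out=0, reg = 0x1DE458
clock 3: out=0, reg = 0x8EF22C
clock 4: out=0, reg = 0xC77916
clock 5: out=0, reg = 0x63BC8B
clock 6: out=1, reg = 0x31DE45
clock 7: out=1, reg = 0x98EF22
clock 8: out=0, reg = 0x4C7791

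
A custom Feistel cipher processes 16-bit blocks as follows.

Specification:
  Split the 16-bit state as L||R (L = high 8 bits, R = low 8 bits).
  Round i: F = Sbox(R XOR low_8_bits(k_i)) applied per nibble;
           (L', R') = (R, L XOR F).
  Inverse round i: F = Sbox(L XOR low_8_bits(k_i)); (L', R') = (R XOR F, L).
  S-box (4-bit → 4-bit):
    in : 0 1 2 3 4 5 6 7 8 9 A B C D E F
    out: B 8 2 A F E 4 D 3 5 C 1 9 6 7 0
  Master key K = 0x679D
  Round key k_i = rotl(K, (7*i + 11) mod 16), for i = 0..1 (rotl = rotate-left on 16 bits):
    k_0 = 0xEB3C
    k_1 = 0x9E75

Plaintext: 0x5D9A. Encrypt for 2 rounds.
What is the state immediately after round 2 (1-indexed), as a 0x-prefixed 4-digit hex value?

0x99E3

s_0 = plaintext = 0x5D9A
s_1 = Round(s_0, k_0) = 0x9A99
s_2 = Round(s_1, k_1) = 0x99E3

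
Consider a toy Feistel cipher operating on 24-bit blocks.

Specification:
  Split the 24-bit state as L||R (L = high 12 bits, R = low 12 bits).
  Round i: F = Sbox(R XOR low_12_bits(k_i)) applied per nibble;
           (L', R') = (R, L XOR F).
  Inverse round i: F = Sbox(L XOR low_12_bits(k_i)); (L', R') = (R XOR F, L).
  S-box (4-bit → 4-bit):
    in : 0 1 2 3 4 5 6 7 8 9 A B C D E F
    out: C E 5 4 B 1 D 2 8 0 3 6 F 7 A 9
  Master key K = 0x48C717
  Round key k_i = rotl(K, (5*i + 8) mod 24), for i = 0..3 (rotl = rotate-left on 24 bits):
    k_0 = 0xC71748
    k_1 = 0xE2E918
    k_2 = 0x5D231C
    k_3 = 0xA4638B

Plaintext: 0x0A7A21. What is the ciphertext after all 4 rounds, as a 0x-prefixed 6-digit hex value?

s_0 = plaintext = 0x0A7A21
s_1 = Round(s_0, k_0) = 0xA21777
s_2 = Round(s_1, k_1) = 0x7770F8
s_3 = Round(s_2, k_2) = 0x0F83DC
s_4 = Round(s_3, k_3) = 0x3DCCEA

0x3DCCEA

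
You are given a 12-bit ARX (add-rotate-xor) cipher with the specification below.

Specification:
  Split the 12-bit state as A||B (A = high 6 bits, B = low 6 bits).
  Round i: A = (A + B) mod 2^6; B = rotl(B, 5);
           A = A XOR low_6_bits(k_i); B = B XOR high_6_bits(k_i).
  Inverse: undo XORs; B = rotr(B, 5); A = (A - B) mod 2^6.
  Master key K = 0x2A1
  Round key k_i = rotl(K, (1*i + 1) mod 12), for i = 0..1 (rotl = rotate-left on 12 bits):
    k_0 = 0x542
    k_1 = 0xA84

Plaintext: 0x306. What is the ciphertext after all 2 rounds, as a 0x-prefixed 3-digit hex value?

0x8A1

s_0 = plaintext = 0x306
s_1 = Round(s_0, k_0) = 0x416
s_2 = Round(s_1, k_1) = 0x8A1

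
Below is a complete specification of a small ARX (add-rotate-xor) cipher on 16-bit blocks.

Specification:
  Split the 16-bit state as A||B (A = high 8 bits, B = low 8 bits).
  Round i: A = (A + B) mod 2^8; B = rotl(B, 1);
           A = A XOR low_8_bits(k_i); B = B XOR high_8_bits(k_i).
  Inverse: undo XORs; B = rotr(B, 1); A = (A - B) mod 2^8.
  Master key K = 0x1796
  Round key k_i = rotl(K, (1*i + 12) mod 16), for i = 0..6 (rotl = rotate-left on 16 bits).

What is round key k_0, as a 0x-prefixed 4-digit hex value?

0x6179

K = 0x1796
k_0 = rotl(K, (1*0+12) mod 16) = rotl(K, 12) = 0x6179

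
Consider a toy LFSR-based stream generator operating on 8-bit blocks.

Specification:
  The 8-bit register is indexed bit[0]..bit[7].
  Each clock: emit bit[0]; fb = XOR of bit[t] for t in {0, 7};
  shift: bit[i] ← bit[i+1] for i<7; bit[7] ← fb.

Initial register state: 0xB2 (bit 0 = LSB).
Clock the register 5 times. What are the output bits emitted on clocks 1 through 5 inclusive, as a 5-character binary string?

reg_0 = 0xB2
clock 1: out=0, reg = 0xD9
clock 2: out=1, reg = 0x6C
clock 3: out=0, reg = 0x36
clock 4: out=0, reg = 0x1B
clock 5: out=1, reg = 0x8D

01001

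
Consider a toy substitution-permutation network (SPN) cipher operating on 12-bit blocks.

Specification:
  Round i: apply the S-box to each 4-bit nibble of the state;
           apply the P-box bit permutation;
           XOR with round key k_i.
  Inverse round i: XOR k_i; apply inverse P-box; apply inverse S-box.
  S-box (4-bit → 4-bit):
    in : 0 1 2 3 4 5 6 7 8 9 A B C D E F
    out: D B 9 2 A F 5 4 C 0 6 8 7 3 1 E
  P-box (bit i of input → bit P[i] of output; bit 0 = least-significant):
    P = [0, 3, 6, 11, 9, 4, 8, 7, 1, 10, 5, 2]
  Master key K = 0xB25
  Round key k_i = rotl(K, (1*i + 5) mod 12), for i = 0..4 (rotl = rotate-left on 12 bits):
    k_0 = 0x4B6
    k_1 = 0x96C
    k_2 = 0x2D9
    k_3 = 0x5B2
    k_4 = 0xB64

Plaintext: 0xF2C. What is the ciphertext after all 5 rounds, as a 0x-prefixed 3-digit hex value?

0x263

s_0 = plaintext = 0xF2C
s_1 = Round(s_0, k_0) = 0x25B
s_2 = Round(s_1, k_1) = 0x2FA
s_3 = Round(s_2, k_2) = 0x307
s_4 = Round(s_3, k_3) = 0x272
s_5 = Round(s_4, k_4) = 0x263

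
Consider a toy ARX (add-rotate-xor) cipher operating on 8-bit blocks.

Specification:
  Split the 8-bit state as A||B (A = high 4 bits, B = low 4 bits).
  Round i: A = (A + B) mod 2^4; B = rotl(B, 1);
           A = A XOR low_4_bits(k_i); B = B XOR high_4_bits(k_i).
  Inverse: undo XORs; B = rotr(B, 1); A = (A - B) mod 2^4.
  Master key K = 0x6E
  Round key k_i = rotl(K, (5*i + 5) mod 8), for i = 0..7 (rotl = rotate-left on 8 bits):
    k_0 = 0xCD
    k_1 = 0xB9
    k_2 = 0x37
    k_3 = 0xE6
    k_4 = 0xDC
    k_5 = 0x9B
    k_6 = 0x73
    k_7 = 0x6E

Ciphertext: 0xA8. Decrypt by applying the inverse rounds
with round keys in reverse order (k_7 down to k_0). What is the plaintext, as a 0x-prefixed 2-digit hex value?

0xC8

s_0 = ciphertext = 0xA8
s_1 = InvRound(s_0, k_7) = 0xD7
s_2 = InvRound(s_1, k_6) = 0xE0
s_3 = InvRound(s_2, k_5) = 0x9C
s_4 = InvRound(s_3, k_4) = 0xD8
s_5 = InvRound(s_4, k_3) = 0x83
s_6 = InvRound(s_5, k_2) = 0xF0
s_7 = InvRound(s_6, k_1) = 0x9D
s_8 = InvRound(s_7, k_0) = 0xC8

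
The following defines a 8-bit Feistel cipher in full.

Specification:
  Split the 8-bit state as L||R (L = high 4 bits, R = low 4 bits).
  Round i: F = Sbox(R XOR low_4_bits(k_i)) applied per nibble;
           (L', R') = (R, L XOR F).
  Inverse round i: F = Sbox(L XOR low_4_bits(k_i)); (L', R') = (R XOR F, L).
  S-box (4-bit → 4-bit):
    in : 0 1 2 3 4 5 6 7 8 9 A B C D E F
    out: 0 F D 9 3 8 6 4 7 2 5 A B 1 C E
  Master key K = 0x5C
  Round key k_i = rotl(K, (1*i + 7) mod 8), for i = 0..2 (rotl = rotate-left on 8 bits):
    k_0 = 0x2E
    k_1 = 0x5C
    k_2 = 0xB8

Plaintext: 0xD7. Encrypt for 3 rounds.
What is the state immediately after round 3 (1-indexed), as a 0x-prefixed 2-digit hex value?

s_0 = plaintext = 0xD7
s_1 = Round(s_0, k_0) = 0x7F
s_2 = Round(s_1, k_1) = 0xFE
s_3 = Round(s_2, k_2) = 0xE9

0xE9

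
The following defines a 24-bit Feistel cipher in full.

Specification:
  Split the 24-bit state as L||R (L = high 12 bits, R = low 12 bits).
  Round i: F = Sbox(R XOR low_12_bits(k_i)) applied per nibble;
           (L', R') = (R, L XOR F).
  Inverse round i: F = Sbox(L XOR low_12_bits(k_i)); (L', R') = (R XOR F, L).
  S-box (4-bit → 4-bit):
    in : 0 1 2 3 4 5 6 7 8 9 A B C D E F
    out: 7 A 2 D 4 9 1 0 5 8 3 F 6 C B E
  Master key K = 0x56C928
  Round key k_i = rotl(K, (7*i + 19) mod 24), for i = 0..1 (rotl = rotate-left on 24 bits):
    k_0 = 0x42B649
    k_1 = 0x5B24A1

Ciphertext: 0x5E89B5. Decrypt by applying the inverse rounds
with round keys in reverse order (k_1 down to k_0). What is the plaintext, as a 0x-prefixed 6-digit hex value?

0xC1C3FD

s_0 = ciphertext = 0x5E89B5
s_1 = InvRound(s_0, k_1) = 0x3FD5E8
s_2 = InvRound(s_1, k_0) = 0xC1C3FD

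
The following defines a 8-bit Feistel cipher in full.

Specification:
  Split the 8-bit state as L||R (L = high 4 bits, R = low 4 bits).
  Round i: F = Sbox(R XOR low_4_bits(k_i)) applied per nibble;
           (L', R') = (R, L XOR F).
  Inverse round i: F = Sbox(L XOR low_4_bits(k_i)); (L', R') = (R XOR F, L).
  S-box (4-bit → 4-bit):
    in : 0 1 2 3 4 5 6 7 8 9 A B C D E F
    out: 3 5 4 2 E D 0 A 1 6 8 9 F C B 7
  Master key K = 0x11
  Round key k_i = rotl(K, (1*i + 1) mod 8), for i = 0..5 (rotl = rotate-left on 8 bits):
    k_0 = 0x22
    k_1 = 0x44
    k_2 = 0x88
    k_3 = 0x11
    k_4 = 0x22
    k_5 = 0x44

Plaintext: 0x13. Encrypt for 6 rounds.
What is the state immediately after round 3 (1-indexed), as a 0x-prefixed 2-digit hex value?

0x05

s_0 = plaintext = 0x13
s_1 = Round(s_0, k_0) = 0x34
s_2 = Round(s_1, k_1) = 0x40
s_3 = Round(s_2, k_2) = 0x05
s_4 = Round(s_3, k_3) = 0x5E
s_5 = Round(s_4, k_4) = 0xEA
s_6 = Round(s_5, k_5) = 0xA5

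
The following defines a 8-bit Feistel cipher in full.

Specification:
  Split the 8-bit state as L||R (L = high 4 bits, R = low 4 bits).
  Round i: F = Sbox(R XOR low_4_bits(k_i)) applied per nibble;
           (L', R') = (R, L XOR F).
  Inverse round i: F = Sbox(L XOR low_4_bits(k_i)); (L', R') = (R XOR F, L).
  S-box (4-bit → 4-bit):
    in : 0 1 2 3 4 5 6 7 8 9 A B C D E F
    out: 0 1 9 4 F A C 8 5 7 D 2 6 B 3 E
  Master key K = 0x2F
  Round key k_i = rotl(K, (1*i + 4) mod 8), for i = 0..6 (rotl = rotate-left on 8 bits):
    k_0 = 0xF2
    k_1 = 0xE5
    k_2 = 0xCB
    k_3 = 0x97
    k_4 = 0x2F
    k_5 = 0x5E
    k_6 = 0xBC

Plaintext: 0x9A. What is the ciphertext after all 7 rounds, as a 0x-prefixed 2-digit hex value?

0x16

s_0 = plaintext = 0x9A
s_1 = Round(s_0, k_0) = 0xAC
s_2 = Round(s_1, k_1) = 0xCD
s_3 = Round(s_2, k_2) = 0xD0
s_4 = Round(s_3, k_3) = 0x05
s_5 = Round(s_4, k_4) = 0x5D
s_6 = Round(s_5, k_5) = 0xD1
s_7 = Round(s_6, k_6) = 0x16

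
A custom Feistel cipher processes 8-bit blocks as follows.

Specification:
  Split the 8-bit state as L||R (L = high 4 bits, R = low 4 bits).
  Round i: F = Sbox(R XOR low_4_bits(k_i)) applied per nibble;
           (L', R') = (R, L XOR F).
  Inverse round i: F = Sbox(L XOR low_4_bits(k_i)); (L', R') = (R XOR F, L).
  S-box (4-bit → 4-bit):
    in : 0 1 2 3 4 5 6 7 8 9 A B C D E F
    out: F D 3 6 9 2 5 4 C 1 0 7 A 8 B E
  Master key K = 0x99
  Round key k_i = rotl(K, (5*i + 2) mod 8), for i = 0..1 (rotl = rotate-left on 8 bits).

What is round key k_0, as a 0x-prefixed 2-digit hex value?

0x66

K = 0x99
k_0 = rotl(K, (5*0+2) mod 8) = rotl(K, 2) = 0x66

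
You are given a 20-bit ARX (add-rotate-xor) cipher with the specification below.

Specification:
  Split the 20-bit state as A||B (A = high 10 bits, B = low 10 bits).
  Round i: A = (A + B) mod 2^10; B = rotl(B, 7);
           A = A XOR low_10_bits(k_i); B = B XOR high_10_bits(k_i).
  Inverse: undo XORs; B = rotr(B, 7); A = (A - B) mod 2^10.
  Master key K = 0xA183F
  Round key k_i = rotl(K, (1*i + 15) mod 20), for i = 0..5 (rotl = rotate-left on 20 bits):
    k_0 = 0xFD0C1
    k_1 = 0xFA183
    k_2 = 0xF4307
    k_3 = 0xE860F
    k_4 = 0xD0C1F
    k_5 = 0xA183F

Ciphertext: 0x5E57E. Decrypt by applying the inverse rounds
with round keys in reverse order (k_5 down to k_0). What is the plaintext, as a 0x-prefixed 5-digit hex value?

s_0 = ciphertext = 0x5E57E
s_1 = InvRound(s_0, k_5) = 0x5FFC7
s_2 = InvRound(s_1, k_4) = 0x4FC21
s_3 = InvRound(s_2, k_3) = 0xCA407
s_4 = InvRound(s_3, k_2) = 0x5BEBF
s_5 = InvRound(s_4, k_1) = 0x8CABA
s_6 = InvRound(s_5, k_0) = 0x20672

0x20672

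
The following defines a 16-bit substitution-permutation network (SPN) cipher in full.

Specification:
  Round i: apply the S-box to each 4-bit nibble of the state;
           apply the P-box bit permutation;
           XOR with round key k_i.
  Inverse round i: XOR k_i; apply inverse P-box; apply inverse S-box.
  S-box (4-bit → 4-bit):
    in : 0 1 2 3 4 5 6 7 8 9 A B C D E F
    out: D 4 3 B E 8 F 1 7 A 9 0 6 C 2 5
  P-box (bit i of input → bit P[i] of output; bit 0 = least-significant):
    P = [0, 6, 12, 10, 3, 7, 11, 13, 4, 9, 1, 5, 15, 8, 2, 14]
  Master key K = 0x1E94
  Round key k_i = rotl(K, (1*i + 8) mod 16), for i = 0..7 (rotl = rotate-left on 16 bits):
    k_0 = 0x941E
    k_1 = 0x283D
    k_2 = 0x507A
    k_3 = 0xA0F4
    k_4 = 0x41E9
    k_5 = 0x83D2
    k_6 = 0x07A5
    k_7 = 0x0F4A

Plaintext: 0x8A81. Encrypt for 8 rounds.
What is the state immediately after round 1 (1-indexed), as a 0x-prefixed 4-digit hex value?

0x0DA2

s_0 = plaintext = 0x8A81
s_1 = Round(s_0, k_0) = 0x0DA2
s_2 = Round(s_1, k_1) = 0xC852
s_3 = Round(s_2, k_2) = 0x732D
s_4 = Round(s_3, k_3) = 0x364C
s_5 = Round(s_4, k_4) = 0xBA1B
s_6 = Round(s_5, k_5) = 0x8BE2
s_7 = Round(s_6, k_6) = 0x8660
s_8 = Round(s_7, k_7) = 0xB0F5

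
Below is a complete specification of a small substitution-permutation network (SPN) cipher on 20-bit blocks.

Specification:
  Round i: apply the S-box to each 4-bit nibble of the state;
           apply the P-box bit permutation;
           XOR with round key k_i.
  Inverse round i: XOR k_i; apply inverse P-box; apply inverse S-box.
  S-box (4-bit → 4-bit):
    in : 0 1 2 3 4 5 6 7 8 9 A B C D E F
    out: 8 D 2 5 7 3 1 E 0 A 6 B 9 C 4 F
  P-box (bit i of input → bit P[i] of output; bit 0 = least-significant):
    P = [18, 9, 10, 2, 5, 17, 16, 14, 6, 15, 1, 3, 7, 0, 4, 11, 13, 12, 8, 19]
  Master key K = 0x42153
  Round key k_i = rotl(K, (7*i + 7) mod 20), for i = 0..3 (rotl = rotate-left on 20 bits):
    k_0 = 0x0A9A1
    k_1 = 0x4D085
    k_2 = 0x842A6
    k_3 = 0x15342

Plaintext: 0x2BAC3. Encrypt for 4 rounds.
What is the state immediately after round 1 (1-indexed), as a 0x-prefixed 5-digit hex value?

0x47502

s_0 = plaintext = 0x2BAC3
s_1 = Round(s_0, k_0) = 0x47502
s_2 = Round(s_1, k_1) = 0x42BD4
s_3 = Round(s_2, k_2) = 0xDB5EF
s_4 = Round(s_3, k_3) = 0xCDC87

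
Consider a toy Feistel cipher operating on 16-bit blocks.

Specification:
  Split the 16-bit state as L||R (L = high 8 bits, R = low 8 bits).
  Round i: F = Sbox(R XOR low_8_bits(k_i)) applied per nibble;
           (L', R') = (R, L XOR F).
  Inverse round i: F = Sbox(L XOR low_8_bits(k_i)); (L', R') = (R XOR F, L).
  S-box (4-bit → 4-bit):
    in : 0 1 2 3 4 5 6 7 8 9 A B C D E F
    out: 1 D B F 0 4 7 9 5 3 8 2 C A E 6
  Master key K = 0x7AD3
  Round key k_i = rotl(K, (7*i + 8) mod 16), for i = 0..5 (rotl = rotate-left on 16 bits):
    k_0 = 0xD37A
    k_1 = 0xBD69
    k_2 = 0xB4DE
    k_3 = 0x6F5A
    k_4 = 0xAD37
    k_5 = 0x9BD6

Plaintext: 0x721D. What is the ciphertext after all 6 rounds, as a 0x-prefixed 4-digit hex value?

s_0 = plaintext = 0x721D
s_1 = Round(s_0, k_0) = 0x1D0B
s_2 = Round(s_1, k_1) = 0x0B66
s_3 = Round(s_2, k_2) = 0x662E
s_4 = Round(s_3, k_3) = 0x2EF6
s_5 = Round(s_4, k_4) = 0xF6E3
s_6 = Round(s_5, k_5) = 0xE302

0xE302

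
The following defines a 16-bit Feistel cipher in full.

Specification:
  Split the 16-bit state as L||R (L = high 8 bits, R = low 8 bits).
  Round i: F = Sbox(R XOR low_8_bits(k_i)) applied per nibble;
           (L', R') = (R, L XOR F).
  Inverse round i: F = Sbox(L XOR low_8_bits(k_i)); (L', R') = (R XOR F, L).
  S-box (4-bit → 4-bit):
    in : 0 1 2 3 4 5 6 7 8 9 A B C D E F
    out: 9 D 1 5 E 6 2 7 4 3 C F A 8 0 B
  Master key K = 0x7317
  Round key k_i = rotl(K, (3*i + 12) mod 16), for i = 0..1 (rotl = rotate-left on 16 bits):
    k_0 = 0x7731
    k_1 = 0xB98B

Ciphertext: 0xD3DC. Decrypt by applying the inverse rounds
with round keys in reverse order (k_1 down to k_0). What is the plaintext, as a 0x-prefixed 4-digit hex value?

0x90B8

s_0 = ciphertext = 0xD3DC
s_1 = InvRound(s_0, k_1) = 0xB8D3
s_2 = InvRound(s_1, k_0) = 0x90B8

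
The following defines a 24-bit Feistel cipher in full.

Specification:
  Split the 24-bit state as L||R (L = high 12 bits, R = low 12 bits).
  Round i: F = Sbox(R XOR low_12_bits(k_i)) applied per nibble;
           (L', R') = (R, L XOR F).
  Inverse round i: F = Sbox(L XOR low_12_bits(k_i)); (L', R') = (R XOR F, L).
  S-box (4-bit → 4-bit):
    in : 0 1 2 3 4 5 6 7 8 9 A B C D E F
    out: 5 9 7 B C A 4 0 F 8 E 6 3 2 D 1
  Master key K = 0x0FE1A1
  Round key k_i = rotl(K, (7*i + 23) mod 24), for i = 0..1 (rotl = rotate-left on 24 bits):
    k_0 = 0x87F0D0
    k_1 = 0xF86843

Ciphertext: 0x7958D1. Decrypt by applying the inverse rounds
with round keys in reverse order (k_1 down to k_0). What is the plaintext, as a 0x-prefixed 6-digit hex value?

0xFEF9F5

s_0 = ciphertext = 0x7958D1
s_1 = InvRound(s_0, k_1) = 0x9F5795
s_2 = InvRound(s_1, k_0) = 0xFEF9F5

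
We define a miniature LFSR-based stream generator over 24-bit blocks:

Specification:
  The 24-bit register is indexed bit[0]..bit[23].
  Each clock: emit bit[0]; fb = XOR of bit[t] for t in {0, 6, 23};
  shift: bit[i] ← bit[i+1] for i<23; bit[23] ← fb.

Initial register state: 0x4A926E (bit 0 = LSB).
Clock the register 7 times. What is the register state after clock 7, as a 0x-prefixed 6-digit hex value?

reg_0 = 0x4A926E
clock 1: out=0, reg = 0xA54937
clock 2: out=1, reg = 0x52A49B
clock 3: out=1, reg = 0xA9524D
clock 4: out=1, reg = 0xD4A926
clock 5: out=0, reg = 0xEA5493
clock 6: out=1, reg = 0x752A49
clock 7: out=1, reg = 0x3A9524

0x3A9524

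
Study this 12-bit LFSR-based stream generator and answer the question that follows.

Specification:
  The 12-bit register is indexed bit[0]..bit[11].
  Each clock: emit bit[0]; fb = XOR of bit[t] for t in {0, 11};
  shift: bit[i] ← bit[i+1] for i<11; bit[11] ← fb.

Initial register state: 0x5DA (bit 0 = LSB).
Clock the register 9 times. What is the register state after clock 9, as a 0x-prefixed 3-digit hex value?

0x5B2

reg_0 = 0x5DA
clock 1: out=0, reg = 0x2ED
clock 2: out=1, reg = 0x976
clock 3: out=0, reg = 0xCBB
clock 4: out=1, reg = 0x65D
clock 5: out=1, reg = 0xB2E
clock 6: out=0, reg = 0xD97
clock 7: out=1, reg = 0x6CB
clock 8: out=1, reg = 0xB65
clock 9: out=1, reg = 0x5B2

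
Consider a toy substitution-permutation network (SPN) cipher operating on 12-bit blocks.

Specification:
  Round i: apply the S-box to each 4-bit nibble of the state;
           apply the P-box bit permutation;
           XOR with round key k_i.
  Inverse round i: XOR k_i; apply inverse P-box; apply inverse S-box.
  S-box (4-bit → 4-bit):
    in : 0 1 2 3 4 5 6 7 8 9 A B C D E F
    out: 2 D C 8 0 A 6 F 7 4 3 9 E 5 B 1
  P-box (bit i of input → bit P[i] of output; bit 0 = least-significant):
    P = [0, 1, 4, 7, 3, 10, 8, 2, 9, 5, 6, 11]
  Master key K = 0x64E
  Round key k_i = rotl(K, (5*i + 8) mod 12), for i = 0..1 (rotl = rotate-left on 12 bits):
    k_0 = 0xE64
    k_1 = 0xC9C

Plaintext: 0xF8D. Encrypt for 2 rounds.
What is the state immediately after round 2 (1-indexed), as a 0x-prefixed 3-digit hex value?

s_0 = plaintext = 0xF8D
s_1 = Round(s_0, k_0) = 0x97D
s_2 = Round(s_1, k_1) = 0x9C1

0x9C1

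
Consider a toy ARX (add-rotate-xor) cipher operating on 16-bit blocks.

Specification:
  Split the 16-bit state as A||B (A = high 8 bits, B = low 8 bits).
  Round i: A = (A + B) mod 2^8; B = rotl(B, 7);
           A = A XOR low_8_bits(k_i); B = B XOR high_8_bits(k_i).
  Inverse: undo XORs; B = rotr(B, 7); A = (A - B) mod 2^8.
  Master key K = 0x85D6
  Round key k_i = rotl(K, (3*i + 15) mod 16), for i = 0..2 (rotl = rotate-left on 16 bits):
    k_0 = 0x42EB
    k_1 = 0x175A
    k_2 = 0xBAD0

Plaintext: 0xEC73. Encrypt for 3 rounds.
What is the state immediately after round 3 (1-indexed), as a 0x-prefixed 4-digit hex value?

s_0 = plaintext = 0xEC73
s_1 = Round(s_0, k_0) = 0xB4FB
s_2 = Round(s_1, k_1) = 0xF5EA
s_3 = Round(s_2, k_2) = 0x0FCF

0x0FCF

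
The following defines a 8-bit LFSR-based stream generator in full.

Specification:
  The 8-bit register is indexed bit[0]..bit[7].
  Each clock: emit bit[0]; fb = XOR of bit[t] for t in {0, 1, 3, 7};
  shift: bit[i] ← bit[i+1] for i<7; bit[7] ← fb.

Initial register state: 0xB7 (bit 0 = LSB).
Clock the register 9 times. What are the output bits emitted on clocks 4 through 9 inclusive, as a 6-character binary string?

reg_0 = 0xB7
clock 1: out=1, reg = 0xDB
clock 2: out=1, reg = 0x6D
clock 3: out=1, reg = 0x36
clock 4: out=0, reg = 0x9B
clock 5: out=1, reg = 0x4D
clock 6: out=1, reg = 0x26
clock 7: out=0, reg = 0x93
clock 8: out=1, reg = 0xC9
clock 9: out=1, reg = 0xE4

011011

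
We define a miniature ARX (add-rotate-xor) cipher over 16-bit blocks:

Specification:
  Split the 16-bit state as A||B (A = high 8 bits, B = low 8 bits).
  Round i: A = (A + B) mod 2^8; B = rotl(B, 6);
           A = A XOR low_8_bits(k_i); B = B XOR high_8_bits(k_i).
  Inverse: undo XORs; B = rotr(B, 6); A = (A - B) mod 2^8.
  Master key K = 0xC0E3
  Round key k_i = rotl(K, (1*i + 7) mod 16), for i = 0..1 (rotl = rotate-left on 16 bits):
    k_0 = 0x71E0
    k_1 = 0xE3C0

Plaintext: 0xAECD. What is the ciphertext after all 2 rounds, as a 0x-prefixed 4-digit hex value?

s_0 = plaintext = 0xAECD
s_1 = Round(s_0, k_0) = 0x9B02
s_2 = Round(s_1, k_1) = 0x5D63

0x5D63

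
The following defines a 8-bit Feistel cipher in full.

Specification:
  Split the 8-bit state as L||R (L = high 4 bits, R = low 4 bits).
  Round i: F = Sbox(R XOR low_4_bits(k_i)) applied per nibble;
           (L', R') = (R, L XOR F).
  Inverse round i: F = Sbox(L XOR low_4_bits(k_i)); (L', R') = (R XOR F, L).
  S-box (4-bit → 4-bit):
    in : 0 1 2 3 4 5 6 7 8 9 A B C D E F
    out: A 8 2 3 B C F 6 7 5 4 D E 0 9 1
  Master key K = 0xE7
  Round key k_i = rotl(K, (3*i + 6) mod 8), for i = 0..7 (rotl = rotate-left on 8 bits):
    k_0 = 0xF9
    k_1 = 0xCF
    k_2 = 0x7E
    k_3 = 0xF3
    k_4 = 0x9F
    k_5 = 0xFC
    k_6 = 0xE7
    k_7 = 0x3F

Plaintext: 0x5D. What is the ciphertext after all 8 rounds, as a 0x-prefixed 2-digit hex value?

s_0 = plaintext = 0x5D
s_1 = Round(s_0, k_0) = 0xDE
s_2 = Round(s_1, k_1) = 0xE5
s_3 = Round(s_2, k_2) = 0x53
s_4 = Round(s_3, k_3) = 0x3F
s_5 = Round(s_4, k_4) = 0xF9
s_6 = Round(s_5, k_5) = 0x93
s_7 = Round(s_6, k_6) = 0x32
s_8 = Round(s_7, k_7) = 0x23

0x23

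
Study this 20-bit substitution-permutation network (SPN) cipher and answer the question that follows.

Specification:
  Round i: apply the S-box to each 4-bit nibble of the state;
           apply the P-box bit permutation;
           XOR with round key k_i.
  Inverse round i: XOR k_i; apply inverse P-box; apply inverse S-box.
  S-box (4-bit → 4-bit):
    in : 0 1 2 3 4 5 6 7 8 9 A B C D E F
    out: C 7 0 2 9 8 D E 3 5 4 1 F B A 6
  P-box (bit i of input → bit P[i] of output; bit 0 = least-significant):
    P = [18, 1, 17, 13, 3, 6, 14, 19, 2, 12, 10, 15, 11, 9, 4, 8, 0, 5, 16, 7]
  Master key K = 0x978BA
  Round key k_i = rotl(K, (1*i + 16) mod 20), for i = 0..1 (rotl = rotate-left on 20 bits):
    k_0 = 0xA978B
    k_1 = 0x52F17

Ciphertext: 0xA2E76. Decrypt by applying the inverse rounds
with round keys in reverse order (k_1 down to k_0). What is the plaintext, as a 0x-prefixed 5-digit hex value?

s_0 = ciphertext = 0xA2E76
s_1 = InvRound(s_0, k_1) = 0x152E9
s_2 = InvRound(s_1, k_0) = 0xF507F

0xF507F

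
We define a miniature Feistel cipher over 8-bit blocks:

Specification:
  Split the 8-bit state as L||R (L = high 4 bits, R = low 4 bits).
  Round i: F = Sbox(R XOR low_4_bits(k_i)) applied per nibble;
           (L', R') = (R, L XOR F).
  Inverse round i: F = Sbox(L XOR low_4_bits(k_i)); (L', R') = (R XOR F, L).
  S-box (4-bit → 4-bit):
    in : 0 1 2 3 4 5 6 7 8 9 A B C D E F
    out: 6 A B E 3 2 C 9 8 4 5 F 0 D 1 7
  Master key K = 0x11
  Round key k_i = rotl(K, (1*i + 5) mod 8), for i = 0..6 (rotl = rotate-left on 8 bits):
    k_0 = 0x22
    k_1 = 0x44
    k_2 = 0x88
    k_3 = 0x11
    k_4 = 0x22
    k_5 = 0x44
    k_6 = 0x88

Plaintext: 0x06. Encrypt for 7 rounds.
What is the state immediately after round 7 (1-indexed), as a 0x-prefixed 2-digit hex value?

s_0 = plaintext = 0x06
s_1 = Round(s_0, k_0) = 0x63
s_2 = Round(s_1, k_1) = 0x3F
s_3 = Round(s_2, k_2) = 0xFA
s_4 = Round(s_3, k_3) = 0xA0
s_5 = Round(s_4, k_4) = 0x01
s_6 = Round(s_5, k_5) = 0x12
s_7 = Round(s_6, k_6) = 0x24

0x24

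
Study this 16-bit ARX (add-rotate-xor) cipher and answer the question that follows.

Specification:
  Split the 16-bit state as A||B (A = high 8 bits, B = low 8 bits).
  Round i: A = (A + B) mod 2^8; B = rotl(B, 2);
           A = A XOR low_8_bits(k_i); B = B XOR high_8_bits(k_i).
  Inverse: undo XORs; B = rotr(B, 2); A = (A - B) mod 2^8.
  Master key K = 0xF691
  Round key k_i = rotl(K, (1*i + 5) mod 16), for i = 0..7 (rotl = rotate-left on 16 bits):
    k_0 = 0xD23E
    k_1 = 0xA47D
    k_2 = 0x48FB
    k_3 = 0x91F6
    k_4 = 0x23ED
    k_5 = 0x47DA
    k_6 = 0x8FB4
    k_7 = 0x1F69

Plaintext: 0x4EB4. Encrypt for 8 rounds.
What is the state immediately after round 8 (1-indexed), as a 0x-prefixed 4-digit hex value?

0xE467

s_0 = plaintext = 0x4EB4
s_1 = Round(s_0, k_0) = 0x3C00
s_2 = Round(s_1, k_1) = 0x41A4
s_3 = Round(s_2, k_2) = 0x1EDA
s_4 = Round(s_3, k_3) = 0x0EFA
s_5 = Round(s_4, k_4) = 0xE5C8
s_6 = Round(s_5, k_5) = 0x7764
s_7 = Round(s_6, k_6) = 0x6F1E
s_8 = Round(s_7, k_7) = 0xE467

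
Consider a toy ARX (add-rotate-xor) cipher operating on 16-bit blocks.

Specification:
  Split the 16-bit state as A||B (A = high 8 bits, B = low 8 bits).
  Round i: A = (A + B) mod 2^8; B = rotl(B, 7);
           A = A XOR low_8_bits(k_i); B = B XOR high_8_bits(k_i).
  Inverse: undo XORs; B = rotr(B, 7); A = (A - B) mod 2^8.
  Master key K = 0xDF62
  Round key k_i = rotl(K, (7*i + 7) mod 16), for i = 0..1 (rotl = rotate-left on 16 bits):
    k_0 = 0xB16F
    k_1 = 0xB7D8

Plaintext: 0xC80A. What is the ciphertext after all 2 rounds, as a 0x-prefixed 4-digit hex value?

0xA9ED

s_0 = plaintext = 0xC80A
s_1 = Round(s_0, k_0) = 0xBDB4
s_2 = Round(s_1, k_1) = 0xA9ED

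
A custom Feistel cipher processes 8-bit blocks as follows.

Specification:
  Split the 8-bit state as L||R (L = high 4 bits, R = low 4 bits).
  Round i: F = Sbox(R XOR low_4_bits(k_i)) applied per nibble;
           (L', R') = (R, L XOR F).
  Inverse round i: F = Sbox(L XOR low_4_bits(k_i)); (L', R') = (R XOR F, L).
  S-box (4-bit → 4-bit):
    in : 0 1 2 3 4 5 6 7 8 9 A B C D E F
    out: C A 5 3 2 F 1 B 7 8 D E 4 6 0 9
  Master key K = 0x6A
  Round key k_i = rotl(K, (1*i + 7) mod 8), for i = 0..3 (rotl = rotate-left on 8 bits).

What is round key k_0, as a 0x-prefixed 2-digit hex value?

0x35

K = 0x6A
k_0 = rotl(K, (1*0+7) mod 8) = rotl(K, 7) = 0x35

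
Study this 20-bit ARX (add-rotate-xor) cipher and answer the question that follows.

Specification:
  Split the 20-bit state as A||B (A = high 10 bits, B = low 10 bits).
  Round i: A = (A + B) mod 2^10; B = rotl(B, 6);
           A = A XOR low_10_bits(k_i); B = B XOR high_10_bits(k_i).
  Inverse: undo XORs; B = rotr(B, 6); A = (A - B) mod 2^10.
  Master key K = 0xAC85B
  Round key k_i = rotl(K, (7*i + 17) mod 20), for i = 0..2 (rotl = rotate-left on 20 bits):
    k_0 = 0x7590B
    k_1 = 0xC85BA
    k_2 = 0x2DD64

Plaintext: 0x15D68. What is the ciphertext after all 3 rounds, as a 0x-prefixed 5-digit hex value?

0x63FC6

s_0 = plaintext = 0x15D68
s_1 = Round(s_0, k_0) = 0x2D3C0
s_2 = Round(s_1, k_1) = 0x73B1D
s_3 = Round(s_2, k_2) = 0x63FC6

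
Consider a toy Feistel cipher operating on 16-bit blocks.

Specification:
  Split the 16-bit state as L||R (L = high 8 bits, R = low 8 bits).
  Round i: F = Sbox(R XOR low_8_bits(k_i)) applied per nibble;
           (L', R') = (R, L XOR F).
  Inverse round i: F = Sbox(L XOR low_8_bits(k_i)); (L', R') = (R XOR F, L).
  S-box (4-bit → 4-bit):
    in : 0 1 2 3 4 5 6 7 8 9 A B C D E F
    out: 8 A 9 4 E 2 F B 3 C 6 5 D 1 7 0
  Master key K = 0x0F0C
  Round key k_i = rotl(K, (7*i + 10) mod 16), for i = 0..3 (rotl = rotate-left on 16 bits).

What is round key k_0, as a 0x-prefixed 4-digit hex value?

K = 0x0F0C
k_0 = rotl(K, (7*0+10) mod 16) = rotl(K, 10) = 0x303C

0x303C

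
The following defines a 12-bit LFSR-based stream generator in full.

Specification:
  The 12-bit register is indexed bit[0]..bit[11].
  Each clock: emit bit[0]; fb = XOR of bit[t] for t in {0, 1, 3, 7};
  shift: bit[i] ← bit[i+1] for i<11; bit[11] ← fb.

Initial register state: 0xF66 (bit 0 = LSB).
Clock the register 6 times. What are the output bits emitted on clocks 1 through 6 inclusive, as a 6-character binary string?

reg_0 = 0xF66
clock 1: out=0, reg = 0xFB3
clock 2: out=1, reg = 0xFD9
clock 3: out=1, reg = 0xFEC
clock 4: out=0, reg = 0x7F6
clock 5: out=0, reg = 0x3FB
clock 6: out=1, reg = 0x1FD

011001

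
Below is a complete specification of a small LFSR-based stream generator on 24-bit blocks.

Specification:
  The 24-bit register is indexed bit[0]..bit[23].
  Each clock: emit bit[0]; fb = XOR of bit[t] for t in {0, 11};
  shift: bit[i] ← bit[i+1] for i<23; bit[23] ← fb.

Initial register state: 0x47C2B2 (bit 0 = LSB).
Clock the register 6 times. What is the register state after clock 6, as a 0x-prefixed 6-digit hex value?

0x291F0A

reg_0 = 0x47C2B2
clock 1: out=0, reg = 0x23E159
clock 2: out=1, reg = 0x91F0AC
clock 3: out=0, reg = 0x48F856
clock 4: out=0, reg = 0xA47C2B
clock 5: out=1, reg = 0x523E15
clock 6: out=1, reg = 0x291F0A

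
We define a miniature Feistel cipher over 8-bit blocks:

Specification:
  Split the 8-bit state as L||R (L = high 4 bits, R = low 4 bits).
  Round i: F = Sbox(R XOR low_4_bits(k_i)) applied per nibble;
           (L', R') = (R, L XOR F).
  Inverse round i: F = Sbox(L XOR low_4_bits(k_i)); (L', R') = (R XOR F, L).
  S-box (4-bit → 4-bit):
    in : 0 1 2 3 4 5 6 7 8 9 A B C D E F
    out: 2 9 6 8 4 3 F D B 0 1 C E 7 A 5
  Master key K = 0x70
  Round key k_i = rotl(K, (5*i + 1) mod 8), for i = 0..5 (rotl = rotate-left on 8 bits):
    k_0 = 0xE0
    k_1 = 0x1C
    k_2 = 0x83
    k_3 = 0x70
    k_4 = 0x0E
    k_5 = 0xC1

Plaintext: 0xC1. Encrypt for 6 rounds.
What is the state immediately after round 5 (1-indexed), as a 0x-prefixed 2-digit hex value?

0x9E

s_0 = plaintext = 0xC1
s_1 = Round(s_0, k_0) = 0x15
s_2 = Round(s_1, k_1) = 0x51
s_3 = Round(s_2, k_2) = 0x13
s_4 = Round(s_3, k_3) = 0x39
s_5 = Round(s_4, k_4) = 0x9E
s_6 = Round(s_5, k_5) = 0xEC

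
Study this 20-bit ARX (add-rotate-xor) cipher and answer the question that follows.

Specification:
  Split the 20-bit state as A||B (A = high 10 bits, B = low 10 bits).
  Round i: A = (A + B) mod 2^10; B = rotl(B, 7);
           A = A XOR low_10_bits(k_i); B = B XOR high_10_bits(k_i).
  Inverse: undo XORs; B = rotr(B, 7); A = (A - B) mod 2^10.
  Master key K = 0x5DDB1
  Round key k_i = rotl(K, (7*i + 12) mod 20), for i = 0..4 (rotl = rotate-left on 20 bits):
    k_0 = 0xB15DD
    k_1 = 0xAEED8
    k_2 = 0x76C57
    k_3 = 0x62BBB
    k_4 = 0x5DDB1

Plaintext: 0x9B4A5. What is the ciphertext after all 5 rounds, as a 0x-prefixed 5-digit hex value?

s_0 = plaintext = 0x9B4A5
s_1 = Round(s_0, k_0) = 0xB3C51
s_2 = Round(s_1, k_1) = 0x7E231
s_3 = Round(s_2, k_2) = 0x1F91D
s_4 = Round(s_3, k_3) = 0x88329
s_5 = Round(s_4, k_4) = 0x3E192

0x3E192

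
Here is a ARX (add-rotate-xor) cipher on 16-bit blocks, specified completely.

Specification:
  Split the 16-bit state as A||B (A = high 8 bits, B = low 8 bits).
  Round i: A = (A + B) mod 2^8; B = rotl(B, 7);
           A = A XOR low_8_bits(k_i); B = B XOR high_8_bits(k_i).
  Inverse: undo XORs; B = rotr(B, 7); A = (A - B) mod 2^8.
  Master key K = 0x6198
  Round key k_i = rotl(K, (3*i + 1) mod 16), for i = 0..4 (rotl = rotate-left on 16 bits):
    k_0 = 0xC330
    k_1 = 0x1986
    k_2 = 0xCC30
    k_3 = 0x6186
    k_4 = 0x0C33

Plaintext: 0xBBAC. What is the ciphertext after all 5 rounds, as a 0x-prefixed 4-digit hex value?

s_0 = plaintext = 0xBBAC
s_1 = Round(s_0, k_0) = 0x5795
s_2 = Round(s_1, k_1) = 0x6AD3
s_3 = Round(s_2, k_2) = 0x0D25
s_4 = Round(s_3, k_3) = 0xB4F3
s_5 = Round(s_4, k_4) = 0x94F5

0x94F5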